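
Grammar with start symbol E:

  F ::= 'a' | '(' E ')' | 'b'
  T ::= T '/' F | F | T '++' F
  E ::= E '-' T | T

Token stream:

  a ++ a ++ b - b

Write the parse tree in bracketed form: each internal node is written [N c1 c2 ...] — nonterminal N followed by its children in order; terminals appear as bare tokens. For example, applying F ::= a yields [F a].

[E [E [T [T [T [F a]] ++ [F a]] ++ [F b]]] - [T [F b]]]

E
E - T
T - T
T ++ F - T
T ++ F ++ F - T
F ++ F ++ F - T
a ++ F ++ F - T
a ++ a ++ F - T
a ++ a ++ b - T
a ++ a ++ b - F
a ++ a ++ b - b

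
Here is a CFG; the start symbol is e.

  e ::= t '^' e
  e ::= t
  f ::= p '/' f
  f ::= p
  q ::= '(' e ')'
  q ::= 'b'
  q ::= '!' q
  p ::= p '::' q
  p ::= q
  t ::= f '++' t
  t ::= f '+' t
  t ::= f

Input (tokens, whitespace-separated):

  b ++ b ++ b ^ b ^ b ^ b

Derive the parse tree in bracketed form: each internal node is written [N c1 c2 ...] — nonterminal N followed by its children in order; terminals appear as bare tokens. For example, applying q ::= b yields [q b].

[e [t [f [p [q b]]] ++ [t [f [p [q b]]] ++ [t [f [p [q b]]]]]] ^ [e [t [f [p [q b]]]] ^ [e [t [f [p [q b]]]] ^ [e [t [f [p [q b]]]]]]]]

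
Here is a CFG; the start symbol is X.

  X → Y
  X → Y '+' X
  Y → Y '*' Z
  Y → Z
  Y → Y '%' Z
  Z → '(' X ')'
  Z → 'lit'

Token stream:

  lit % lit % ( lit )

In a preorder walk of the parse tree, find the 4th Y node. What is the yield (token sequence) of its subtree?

[X [Y [Y [Y [Z lit]] % [Z lit]] % [Z ( [X [Y [Z lit]]] )]]]

lit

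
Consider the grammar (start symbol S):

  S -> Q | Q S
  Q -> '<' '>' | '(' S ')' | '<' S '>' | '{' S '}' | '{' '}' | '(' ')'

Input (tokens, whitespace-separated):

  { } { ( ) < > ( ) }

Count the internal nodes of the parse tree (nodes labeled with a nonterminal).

10

[S [Q { }] [S [Q { [S [Q ( )] [S [Q < >] [S [Q ( )]]]] }]]]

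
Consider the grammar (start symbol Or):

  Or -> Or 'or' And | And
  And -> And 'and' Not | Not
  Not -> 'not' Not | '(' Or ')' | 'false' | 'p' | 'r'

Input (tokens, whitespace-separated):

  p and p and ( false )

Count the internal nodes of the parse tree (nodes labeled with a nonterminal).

[Or [And [And [And [Not p]] and [Not p]] and [Not ( [Or [And [Not false]]] )]]]

10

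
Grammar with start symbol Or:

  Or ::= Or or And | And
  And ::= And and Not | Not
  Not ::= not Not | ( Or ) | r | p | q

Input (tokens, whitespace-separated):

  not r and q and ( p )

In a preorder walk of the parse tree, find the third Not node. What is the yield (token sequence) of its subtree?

[Or [And [And [And [Not not [Not r]]] and [Not q]] and [Not ( [Or [And [Not p]]] )]]]

q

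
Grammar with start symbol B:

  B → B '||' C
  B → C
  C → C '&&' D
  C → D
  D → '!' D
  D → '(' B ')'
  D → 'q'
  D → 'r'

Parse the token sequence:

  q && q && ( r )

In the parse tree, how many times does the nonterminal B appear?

2

[B [C [C [C [D q]] && [D q]] && [D ( [B [C [D r]]] )]]]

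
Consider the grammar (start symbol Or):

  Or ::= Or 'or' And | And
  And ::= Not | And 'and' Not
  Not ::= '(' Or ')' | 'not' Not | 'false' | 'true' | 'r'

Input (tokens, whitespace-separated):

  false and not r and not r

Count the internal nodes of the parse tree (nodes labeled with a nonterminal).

[Or [And [And [And [Not false]] and [Not not [Not r]]] and [Not not [Not r]]]]

9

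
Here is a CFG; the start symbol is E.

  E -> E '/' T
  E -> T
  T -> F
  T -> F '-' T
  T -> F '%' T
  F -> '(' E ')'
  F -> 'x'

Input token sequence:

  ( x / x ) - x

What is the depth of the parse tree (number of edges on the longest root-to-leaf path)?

7

[E [T [F ( [E [E [T [F x]]] / [T [F x]]] )] - [T [F x]]]]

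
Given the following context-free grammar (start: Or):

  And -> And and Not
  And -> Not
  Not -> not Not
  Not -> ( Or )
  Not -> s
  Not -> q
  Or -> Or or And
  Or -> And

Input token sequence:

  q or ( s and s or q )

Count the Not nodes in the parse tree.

5

[Or [Or [And [Not q]]] or [And [Not ( [Or [Or [And [And [Not s]] and [Not s]]] or [And [Not q]]] )]]]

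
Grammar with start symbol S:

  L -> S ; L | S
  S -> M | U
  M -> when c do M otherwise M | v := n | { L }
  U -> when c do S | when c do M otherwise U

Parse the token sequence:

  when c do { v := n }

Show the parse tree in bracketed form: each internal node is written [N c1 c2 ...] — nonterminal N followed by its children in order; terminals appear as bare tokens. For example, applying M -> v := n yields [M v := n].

S
U
when c do S
when c do M
when c do { L }
when c do { S }
when c do { M }
when c do { v := n }

[S [U when c do [S [M { [L [S [M v := n]]] }]]]]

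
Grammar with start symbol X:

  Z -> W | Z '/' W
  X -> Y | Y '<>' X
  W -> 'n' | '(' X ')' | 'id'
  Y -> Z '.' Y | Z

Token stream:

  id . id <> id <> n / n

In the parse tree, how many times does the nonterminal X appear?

[X [Y [Z [W id]] . [Y [Z [W id]]]] <> [X [Y [Z [W id]]] <> [X [Y [Z [Z [W n]] / [W n]]]]]]

3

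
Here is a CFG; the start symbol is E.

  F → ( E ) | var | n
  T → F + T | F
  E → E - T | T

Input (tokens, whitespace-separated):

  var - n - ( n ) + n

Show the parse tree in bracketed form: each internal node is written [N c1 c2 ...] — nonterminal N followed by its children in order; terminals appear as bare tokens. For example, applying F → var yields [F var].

E
E - T
E - T - T
T - T - T
F - T - T
var - T - T
var - F - T
var - n - T
var - n - F + T
var - n - ( E ) + T
var - n - ( T ) + T
var - n - ( F ) + T
var - n - ( n ) + T
var - n - ( n ) + F
var - n - ( n ) + n

[E [E [E [T [F var]]] - [T [F n]]] - [T [F ( [E [T [F n]]] )] + [T [F n]]]]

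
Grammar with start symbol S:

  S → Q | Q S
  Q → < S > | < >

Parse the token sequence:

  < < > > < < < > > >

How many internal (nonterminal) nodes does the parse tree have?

10

[S [Q < [S [Q < >]] >] [S [Q < [S [Q < [S [Q < >]] >]] >]]]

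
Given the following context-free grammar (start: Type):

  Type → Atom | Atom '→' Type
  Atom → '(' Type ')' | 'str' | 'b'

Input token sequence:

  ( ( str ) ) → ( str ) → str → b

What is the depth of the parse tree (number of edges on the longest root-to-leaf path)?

[Type [Atom ( [Type [Atom ( [Type [Atom str]] )]] )] → [Type [Atom ( [Type [Atom str]] )] → [Type [Atom str] → [Type [Atom b]]]]]

6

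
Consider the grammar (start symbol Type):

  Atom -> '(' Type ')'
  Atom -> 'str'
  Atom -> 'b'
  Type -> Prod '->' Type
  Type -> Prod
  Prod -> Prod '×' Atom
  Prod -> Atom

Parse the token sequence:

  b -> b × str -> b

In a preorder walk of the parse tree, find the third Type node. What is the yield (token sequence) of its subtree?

[Type [Prod [Atom b]] -> [Type [Prod [Prod [Atom b]] × [Atom str]] -> [Type [Prod [Atom b]]]]]

b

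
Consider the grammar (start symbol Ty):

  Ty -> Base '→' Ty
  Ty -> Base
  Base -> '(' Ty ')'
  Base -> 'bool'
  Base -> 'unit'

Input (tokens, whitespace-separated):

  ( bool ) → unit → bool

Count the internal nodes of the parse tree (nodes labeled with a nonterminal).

8

[Ty [Base ( [Ty [Base bool]] )] → [Ty [Base unit] → [Ty [Base bool]]]]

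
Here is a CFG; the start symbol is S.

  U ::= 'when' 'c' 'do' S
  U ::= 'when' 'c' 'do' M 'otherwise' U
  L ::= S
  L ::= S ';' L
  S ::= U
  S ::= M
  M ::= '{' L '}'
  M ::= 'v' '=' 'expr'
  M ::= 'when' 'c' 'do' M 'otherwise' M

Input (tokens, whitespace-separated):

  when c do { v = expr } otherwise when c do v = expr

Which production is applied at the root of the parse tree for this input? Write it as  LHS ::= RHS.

[S [U when c do [M { [L [S [M v = expr]]] }] otherwise [U when c do [S [M v = expr]]]]]

S ::= U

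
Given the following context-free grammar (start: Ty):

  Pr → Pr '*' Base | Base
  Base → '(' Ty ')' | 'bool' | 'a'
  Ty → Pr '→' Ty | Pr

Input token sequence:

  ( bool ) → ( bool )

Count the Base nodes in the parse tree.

4

[Ty [Pr [Base ( [Ty [Pr [Base bool]]] )]] → [Ty [Pr [Base ( [Ty [Pr [Base bool]]] )]]]]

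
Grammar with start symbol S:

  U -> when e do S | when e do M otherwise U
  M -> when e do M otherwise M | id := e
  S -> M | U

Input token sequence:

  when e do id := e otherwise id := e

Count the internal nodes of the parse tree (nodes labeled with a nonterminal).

4

[S [M when e do [M id := e] otherwise [M id := e]]]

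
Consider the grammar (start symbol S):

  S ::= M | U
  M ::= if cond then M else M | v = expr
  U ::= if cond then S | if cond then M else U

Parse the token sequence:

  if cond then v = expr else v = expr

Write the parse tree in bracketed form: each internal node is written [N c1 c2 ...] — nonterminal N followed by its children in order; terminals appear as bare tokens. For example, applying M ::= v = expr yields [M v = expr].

[S [M if cond then [M v = expr] else [M v = expr]]]

S
M
if cond then M else M
if cond then v = expr else M
if cond then v = expr else v = expr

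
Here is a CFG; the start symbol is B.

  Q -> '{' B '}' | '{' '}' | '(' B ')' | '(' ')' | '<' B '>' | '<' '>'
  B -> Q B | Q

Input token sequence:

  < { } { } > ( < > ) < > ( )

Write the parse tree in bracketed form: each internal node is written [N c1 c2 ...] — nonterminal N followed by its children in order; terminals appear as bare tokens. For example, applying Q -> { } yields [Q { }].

B
Q B
< B > B
< Q B > B
< { } B > B
< { } Q > B
< { } { } > B
< { } { } > Q B
< { } { } > ( B ) B
< { } { } > ( Q ) B
< { } { } > ( < > ) B
< { } { } > ( < > ) Q B
< { } { } > ( < > ) < > B
< { } { } > ( < > ) < > Q
< { } { } > ( < > ) < > ( )

[B [Q < [B [Q { }] [B [Q { }]]] >] [B [Q ( [B [Q < >]] )] [B [Q < >] [B [Q ( )]]]]]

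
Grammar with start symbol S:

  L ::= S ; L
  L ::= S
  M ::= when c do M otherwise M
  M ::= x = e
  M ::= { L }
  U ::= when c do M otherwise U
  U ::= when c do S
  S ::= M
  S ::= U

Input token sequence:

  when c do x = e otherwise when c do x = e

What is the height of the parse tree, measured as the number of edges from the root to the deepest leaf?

5

[S [U when c do [M x = e] otherwise [U when c do [S [M x = e]]]]]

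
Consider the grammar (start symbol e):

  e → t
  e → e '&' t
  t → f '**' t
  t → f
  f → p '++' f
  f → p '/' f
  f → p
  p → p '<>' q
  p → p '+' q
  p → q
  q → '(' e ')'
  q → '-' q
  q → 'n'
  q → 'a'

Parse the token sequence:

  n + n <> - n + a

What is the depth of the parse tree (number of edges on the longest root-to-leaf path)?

[e [t [f [p [p [p [p [q n]] + [q n]] <> [q - [q n]]] + [q a]]]]]

8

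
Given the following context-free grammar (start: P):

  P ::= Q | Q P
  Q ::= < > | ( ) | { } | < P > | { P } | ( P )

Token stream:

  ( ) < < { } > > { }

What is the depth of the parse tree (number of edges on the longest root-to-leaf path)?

7

[P [Q ( )] [P [Q < [P [Q < [P [Q { }]] >]] >] [P [Q { }]]]]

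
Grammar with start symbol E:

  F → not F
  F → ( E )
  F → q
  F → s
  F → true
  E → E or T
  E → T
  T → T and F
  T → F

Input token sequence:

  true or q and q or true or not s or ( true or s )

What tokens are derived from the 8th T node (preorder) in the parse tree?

s

[E [E [E [E [E [T [F true]]] or [T [T [F q]] and [F q]]] or [T [F true]]] or [T [F not [F s]]]] or [T [F ( [E [E [T [F true]]] or [T [F s]]] )]]]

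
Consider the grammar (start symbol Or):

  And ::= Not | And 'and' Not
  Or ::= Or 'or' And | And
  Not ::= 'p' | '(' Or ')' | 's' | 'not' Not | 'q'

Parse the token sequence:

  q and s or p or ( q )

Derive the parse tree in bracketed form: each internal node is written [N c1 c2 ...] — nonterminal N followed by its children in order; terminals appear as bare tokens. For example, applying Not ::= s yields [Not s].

Or
Or or And
Or or And or And
And or And or And
And and Not or And or And
Not and Not or And or And
q and Not or And or And
q and s or And or And
q and s or Not or And
q and s or p or And
q and s or p or Not
q and s or p or ( Or )
q and s or p or ( And )
q and s or p or ( Not )
q and s or p or ( q )

[Or [Or [Or [And [And [Not q]] and [Not s]]] or [And [Not p]]] or [And [Not ( [Or [And [Not q]]] )]]]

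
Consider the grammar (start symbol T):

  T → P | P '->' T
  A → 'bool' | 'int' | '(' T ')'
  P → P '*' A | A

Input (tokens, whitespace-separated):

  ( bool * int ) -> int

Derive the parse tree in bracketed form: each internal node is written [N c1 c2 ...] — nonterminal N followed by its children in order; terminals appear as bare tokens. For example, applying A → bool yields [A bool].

[T [P [A ( [T [P [P [A bool]] * [A int]]] )]] -> [T [P [A int]]]]

T
P -> T
A -> T
( T ) -> T
( P ) -> T
( P * A ) -> T
( A * A ) -> T
( bool * A ) -> T
( bool * int ) -> T
( bool * int ) -> P
( bool * int ) -> A
( bool * int ) -> int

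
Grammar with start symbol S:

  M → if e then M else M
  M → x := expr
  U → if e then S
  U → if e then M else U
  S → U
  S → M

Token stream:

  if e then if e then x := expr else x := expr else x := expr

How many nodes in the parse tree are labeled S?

[S [M if e then [M if e then [M x := expr] else [M x := expr]] else [M x := expr]]]

1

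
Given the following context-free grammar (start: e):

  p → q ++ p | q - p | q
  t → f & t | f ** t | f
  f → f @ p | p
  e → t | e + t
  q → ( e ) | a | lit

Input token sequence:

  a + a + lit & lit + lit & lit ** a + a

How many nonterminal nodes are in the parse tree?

[e [e [e [e [e [t [f [p [q a]]]]] + [t [f [p [q a]]]]] + [t [f [p [q lit]]] & [t [f [p [q lit]]]]]] + [t [f [p [q lit]]] & [t [f [p [q lit]]] ** [t [f [p [q a]]]]]]] + [t [f [p [q a]]]]]

37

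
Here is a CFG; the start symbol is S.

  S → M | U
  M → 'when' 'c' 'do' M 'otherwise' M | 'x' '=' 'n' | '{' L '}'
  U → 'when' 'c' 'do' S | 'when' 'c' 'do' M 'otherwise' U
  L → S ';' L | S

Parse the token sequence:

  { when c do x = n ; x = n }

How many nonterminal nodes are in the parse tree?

[S [M { [L [S [U when c do [S [M x = n]]]] ; [L [S [M x = n]]]] }]]

10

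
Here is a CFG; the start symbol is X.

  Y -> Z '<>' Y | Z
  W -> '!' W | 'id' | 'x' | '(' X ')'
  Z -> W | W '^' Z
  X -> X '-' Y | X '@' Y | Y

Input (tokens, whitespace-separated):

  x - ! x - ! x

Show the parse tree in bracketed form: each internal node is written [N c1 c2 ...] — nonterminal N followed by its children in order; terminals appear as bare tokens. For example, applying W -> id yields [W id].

[X [X [X [Y [Z [W x]]]] - [Y [Z [W ! [W x]]]]] - [Y [Z [W ! [W x]]]]]

X
X - Y
X - Y - Y
Y - Y - Y
Z - Y - Y
W - Y - Y
x - Y - Y
x - Z - Y
x - W - Y
x - ! W - Y
x - ! x - Y
x - ! x - Z
x - ! x - W
x - ! x - ! W
x - ! x - ! x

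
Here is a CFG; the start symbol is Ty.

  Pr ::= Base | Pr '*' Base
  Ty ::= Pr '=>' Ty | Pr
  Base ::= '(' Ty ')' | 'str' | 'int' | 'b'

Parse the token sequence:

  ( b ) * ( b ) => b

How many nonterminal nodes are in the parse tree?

[Ty [Pr [Pr [Base ( [Ty [Pr [Base b]]] )]] * [Base ( [Ty [Pr [Base b]]] )]] => [Ty [Pr [Base b]]]]

14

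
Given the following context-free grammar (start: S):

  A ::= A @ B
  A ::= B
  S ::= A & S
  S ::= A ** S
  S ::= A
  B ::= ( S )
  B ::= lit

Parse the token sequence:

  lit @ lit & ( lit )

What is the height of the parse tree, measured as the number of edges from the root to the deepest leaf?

7

[S [A [A [B lit]] @ [B lit]] & [S [A [B ( [S [A [B lit]]] )]]]]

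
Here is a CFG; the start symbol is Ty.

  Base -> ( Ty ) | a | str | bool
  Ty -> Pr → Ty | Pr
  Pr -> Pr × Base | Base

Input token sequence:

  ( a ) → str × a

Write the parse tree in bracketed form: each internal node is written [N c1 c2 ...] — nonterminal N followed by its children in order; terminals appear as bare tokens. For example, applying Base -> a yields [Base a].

[Ty [Pr [Base ( [Ty [Pr [Base a]]] )]] → [Ty [Pr [Pr [Base str]] × [Base a]]]]

Ty
Pr → Ty
Base → Ty
( Ty ) → Ty
( Pr ) → Ty
( Base ) → Ty
( a ) → Ty
( a ) → Pr
( a ) → Pr × Base
( a ) → Base × Base
( a ) → str × Base
( a ) → str × a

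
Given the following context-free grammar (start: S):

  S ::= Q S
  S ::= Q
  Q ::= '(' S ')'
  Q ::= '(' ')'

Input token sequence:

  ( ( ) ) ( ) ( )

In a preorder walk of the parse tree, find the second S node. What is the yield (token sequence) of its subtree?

( )

[S [Q ( [S [Q ( )]] )] [S [Q ( )] [S [Q ( )]]]]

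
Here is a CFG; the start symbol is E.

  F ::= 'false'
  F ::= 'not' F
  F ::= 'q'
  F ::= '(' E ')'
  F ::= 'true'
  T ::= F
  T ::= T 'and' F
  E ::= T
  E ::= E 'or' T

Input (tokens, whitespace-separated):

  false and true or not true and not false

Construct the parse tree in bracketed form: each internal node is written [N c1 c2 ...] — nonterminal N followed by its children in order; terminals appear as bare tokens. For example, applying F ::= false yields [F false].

[E [E [T [T [F false]] and [F true]]] or [T [T [F not [F true]]] and [F not [F false]]]]

E
E or T
T or T
T and F or T
F and F or T
false and F or T
false and true or T
false and true or T and F
false and true or F and F
false and true or not F and F
false and true or not true and F
false and true or not true and not F
false and true or not true and not false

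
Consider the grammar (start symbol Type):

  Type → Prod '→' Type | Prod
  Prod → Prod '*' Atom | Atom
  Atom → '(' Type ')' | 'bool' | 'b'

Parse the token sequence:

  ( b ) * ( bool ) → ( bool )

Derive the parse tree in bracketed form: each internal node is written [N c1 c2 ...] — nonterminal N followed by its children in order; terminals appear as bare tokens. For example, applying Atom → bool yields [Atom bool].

[Type [Prod [Prod [Atom ( [Type [Prod [Atom b]]] )]] * [Atom ( [Type [Prod [Atom bool]]] )]] → [Type [Prod [Atom ( [Type [Prod [Atom bool]]] )]]]]

Type
Prod → Type
Prod * Atom → Type
Atom * Atom → Type
( Type ) * Atom → Type
( Prod ) * Atom → Type
( Atom ) * Atom → Type
( b ) * Atom → Type
( b ) * ( Type ) → Type
( b ) * ( Prod ) → Type
( b ) * ( Atom ) → Type
( b ) * ( bool ) → Type
( b ) * ( bool ) → Prod
( b ) * ( bool ) → Atom
( b ) * ( bool ) → ( Type )
( b ) * ( bool ) → ( Prod )
( b ) * ( bool ) → ( Atom )
( b ) * ( bool ) → ( bool )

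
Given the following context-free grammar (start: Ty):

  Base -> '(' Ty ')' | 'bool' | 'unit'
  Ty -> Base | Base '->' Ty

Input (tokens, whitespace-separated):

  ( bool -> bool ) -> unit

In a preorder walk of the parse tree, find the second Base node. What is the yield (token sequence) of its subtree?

[Ty [Base ( [Ty [Base bool] -> [Ty [Base bool]]] )] -> [Ty [Base unit]]]

bool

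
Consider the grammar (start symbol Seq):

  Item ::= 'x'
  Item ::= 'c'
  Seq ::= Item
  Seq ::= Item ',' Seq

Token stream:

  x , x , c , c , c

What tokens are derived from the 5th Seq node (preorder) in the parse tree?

c

[Seq [Item x] , [Seq [Item x] , [Seq [Item c] , [Seq [Item c] , [Seq [Item c]]]]]]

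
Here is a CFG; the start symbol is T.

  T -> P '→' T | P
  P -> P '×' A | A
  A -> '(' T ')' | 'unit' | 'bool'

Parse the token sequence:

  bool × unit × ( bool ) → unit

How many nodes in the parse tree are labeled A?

5

[T [P [P [P [A bool]] × [A unit]] × [A ( [T [P [A bool]]] )]] → [T [P [A unit]]]]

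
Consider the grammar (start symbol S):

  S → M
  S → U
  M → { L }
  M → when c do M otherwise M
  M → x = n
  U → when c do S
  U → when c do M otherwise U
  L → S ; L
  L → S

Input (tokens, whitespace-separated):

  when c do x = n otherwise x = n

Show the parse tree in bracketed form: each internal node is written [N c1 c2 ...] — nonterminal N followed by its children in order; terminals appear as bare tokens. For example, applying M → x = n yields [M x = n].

S
M
when c do M otherwise M
when c do x = n otherwise M
when c do x = n otherwise x = n

[S [M when c do [M x = n] otherwise [M x = n]]]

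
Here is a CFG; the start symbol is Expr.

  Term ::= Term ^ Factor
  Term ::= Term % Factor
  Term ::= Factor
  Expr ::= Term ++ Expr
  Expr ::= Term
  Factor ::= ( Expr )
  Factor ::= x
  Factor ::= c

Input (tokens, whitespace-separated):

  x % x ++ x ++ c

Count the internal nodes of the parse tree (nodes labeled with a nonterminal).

11

[Expr [Term [Term [Factor x]] % [Factor x]] ++ [Expr [Term [Factor x]] ++ [Expr [Term [Factor c]]]]]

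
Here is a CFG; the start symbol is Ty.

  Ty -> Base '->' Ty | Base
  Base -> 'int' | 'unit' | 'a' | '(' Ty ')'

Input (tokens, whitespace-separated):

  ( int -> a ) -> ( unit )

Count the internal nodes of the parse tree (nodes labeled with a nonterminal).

10

[Ty [Base ( [Ty [Base int] -> [Ty [Base a]]] )] -> [Ty [Base ( [Ty [Base unit]] )]]]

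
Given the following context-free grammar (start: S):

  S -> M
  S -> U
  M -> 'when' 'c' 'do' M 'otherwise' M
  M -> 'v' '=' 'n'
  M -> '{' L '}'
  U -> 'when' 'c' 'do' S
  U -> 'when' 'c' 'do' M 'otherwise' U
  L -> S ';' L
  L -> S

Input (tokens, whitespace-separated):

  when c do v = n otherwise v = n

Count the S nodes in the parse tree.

[S [M when c do [M v = n] otherwise [M v = n]]]

1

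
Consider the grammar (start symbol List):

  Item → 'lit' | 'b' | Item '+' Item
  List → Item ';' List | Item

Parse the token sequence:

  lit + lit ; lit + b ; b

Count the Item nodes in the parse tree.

7

[List [Item [Item lit] + [Item lit]] ; [List [Item [Item lit] + [Item b]] ; [List [Item b]]]]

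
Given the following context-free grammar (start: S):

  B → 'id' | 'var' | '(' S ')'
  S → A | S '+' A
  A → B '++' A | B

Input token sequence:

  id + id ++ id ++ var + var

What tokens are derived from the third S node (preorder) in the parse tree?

id

[S [S [S [A [B id]]] + [A [B id] ++ [A [B id] ++ [A [B var]]]]] + [A [B var]]]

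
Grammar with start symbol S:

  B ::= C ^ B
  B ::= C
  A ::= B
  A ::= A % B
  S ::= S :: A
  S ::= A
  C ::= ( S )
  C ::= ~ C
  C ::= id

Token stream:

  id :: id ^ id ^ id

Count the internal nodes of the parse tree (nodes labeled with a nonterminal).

[S [S [A [B [C id]]]] :: [A [B [C id] ^ [B [C id] ^ [B [C id]]]]]]

12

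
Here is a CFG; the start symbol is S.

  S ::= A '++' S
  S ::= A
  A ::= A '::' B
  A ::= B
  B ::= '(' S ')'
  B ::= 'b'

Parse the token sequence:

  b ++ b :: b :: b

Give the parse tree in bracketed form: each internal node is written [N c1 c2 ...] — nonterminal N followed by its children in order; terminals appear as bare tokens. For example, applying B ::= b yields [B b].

[S [A [B b]] ++ [S [A [A [A [B b]] :: [B b]] :: [B b]]]]

S
A ++ S
B ++ S
b ++ S
b ++ A
b ++ A :: B
b ++ A :: B :: B
b ++ B :: B :: B
b ++ b :: B :: B
b ++ b :: b :: B
b ++ b :: b :: b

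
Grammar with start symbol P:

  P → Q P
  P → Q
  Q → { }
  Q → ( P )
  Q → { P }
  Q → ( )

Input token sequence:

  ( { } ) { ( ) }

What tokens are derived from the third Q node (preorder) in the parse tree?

[P [Q ( [P [Q { }]] )] [P [Q { [P [Q ( )]] }]]]

{ ( ) }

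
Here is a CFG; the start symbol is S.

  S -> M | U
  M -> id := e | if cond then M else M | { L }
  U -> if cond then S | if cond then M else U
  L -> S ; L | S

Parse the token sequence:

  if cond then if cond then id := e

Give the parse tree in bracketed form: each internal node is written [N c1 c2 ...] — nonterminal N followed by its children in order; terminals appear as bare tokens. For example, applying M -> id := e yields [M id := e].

S
U
if cond then S
if cond then U
if cond then if cond then S
if cond then if cond then M
if cond then if cond then id := e

[S [U if cond then [S [U if cond then [S [M id := e]]]]]]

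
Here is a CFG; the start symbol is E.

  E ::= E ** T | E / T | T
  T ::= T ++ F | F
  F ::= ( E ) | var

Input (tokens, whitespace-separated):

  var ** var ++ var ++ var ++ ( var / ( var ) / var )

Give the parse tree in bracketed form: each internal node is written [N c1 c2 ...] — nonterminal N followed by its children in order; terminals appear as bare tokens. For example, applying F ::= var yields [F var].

[E [E [T [F var]]] ** [T [T [T [T [F var]] ++ [F var]] ++ [F var]] ++ [F ( [E [E [E [T [F var]]] / [T [F ( [E [T [F var]]] )]]] / [T [F var]]] )]]]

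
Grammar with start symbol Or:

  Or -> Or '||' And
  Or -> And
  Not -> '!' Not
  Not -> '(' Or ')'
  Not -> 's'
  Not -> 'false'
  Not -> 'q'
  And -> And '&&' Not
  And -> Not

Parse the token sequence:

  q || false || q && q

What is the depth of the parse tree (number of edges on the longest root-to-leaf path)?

5

[Or [Or [Or [And [Not q]]] || [And [Not false]]] || [And [And [Not q]] && [Not q]]]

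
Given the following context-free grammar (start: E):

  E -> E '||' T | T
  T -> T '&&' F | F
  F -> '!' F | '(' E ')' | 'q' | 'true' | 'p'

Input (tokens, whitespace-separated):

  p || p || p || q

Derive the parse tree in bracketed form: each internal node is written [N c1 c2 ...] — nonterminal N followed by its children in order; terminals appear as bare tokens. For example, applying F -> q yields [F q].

E
E || T
E || T || T
E || T || T || T
T || T || T || T
F || T || T || T
p || T || T || T
p || F || T || T
p || p || T || T
p || p || F || T
p || p || p || T
p || p || p || F
p || p || p || q

[E [E [E [E [T [F p]]] || [T [F p]]] || [T [F p]]] || [T [F q]]]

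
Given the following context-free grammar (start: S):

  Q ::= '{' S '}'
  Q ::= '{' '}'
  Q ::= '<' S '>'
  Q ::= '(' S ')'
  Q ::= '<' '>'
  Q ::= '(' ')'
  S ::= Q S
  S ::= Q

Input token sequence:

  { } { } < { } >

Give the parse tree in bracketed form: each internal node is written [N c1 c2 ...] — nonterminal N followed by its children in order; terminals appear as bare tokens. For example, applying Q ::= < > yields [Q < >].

[S [Q { }] [S [Q { }] [S [Q < [S [Q { }]] >]]]]

S
Q S
{ } S
{ } Q S
{ } { } S
{ } { } Q
{ } { } < S >
{ } { } < Q >
{ } { } < { } >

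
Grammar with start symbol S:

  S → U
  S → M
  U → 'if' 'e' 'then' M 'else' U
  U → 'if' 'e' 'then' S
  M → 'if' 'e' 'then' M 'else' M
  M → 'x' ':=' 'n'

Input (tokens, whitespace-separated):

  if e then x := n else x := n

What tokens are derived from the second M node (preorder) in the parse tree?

x := n

[S [M if e then [M x := n] else [M x := n]]]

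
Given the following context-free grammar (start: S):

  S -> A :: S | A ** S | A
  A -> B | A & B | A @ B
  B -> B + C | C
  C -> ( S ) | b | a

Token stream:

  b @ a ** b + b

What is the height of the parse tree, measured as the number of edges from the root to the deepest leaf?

[S [A [A [B [C b]]] @ [B [C a]]] ** [S [A [B [B [C b]] + [C b]]]]]

6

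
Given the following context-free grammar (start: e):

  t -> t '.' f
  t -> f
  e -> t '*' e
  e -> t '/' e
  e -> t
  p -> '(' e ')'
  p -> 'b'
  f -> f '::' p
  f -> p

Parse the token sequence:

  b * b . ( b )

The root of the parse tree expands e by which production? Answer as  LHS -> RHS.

[e [t [f [p b]]] * [e [t [t [f [p b]]] . [f [p ( [e [t [f [p b]]]] )]]]]]

e -> t '*' e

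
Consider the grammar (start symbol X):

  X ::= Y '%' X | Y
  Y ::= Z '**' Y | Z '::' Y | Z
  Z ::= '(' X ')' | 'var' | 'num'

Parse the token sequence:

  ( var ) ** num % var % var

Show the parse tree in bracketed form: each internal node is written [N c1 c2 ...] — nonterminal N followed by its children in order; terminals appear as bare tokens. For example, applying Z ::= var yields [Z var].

[X [Y [Z ( [X [Y [Z var]]] )] ** [Y [Z num]]] % [X [Y [Z var]] % [X [Y [Z var]]]]]

X
Y % X
Z ** Y % X
( X ) ** Y % X
( Y ) ** Y % X
( Z ) ** Y % X
( var ) ** Y % X
( var ) ** Z % X
( var ) ** num % X
( var ) ** num % Y % X
( var ) ** num % Z % X
( var ) ** num % var % X
( var ) ** num % var % Y
( var ) ** num % var % Z
( var ) ** num % var % var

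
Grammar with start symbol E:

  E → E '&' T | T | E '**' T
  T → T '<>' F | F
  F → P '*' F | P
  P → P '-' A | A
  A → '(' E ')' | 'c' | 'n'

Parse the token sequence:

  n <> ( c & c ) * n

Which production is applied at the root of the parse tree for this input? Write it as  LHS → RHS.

[E [T [T [F [P [A n]]]] <> [F [P [A ( [E [E [T [F [P [A c]]]]] & [T [F [P [A c]]]]] )]] * [F [P [A n]]]]]]

E → T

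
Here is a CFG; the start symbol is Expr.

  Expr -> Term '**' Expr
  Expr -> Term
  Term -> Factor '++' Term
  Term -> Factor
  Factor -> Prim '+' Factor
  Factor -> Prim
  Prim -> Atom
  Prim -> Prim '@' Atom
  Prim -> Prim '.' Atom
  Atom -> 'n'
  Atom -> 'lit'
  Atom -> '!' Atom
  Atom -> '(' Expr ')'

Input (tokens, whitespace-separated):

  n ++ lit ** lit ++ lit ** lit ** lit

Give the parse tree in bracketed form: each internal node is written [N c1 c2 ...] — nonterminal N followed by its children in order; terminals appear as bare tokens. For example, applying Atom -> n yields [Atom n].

[Expr [Term [Factor [Prim [Atom n]]] ++ [Term [Factor [Prim [Atom lit]]]]] ** [Expr [Term [Factor [Prim [Atom lit]]] ++ [Term [Factor [Prim [Atom lit]]]]] ** [Expr [Term [Factor [Prim [Atom lit]]]] ** [Expr [Term [Factor [Prim [Atom lit]]]]]]]]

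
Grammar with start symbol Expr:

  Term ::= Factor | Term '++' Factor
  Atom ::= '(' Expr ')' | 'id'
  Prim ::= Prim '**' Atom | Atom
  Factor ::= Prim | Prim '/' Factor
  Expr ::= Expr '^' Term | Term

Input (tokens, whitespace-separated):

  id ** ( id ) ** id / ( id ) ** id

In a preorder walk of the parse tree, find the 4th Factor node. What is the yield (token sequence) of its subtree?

id

[Expr [Term [Factor [Prim [Prim [Prim [Atom id]] ** [Atom ( [Expr [Term [Factor [Prim [Atom id]]]]] )]] ** [Atom id]] / [Factor [Prim [Prim [Atom ( [Expr [Term [Factor [Prim [Atom id]]]]] )]] ** [Atom id]]]]]]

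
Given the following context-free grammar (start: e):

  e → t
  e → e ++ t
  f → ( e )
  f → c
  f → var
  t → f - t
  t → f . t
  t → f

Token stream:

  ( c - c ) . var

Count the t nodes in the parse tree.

[e [t [f ( [e [t [f c] - [t [f c]]]] )] . [t [f var]]]]

4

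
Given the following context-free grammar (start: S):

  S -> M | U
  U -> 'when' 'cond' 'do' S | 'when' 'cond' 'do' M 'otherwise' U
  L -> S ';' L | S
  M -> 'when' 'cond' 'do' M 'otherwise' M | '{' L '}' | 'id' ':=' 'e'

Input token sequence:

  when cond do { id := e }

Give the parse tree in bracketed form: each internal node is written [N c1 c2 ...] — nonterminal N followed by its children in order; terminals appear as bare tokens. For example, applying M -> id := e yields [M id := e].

S
U
when cond do S
when cond do M
when cond do { L }
when cond do { S }
when cond do { M }
when cond do { id := e }

[S [U when cond do [S [M { [L [S [M id := e]]] }]]]]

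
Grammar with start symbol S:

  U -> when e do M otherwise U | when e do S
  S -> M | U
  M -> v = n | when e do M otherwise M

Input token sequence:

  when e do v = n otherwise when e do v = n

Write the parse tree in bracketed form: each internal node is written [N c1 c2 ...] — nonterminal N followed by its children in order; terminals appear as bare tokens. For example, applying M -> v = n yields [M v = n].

[S [U when e do [M v = n] otherwise [U when e do [S [M v = n]]]]]

S
U
when e do M otherwise U
when e do v = n otherwise U
when e do v = n otherwise when e do S
when e do v = n otherwise when e do M
when e do v = n otherwise when e do v = n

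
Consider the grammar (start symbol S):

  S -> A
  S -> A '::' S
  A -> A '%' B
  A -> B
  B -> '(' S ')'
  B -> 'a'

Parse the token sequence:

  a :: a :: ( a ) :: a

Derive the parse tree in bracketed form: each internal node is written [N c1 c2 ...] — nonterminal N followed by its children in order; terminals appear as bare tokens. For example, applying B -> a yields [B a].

[S [A [B a]] :: [S [A [B a]] :: [S [A [B ( [S [A [B a]]] )]] :: [S [A [B a]]]]]]

S
A :: S
B :: S
a :: S
a :: A :: S
a :: B :: S
a :: a :: S
a :: a :: A :: S
a :: a :: B :: S
a :: a :: ( S ) :: S
a :: a :: ( A ) :: S
a :: a :: ( B ) :: S
a :: a :: ( a ) :: S
a :: a :: ( a ) :: A
a :: a :: ( a ) :: B
a :: a :: ( a ) :: a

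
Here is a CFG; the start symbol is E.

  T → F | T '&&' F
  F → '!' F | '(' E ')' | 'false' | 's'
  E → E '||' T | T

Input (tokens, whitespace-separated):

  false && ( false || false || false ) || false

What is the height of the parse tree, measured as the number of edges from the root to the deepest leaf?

[E [E [T [T [F false]] && [F ( [E [E [E [T [F false]]] || [T [F false]]] || [T [F false]]] )]]] || [T [F false]]]

9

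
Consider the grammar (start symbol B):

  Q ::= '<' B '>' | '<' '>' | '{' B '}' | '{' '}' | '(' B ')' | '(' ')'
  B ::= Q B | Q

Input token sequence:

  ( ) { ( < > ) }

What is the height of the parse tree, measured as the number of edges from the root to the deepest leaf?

[B [Q ( )] [B [Q { [B [Q ( [B [Q < >]] )]] }]]]

7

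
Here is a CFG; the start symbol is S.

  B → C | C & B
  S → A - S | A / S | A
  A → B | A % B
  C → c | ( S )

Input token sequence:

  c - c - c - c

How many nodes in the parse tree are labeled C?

[S [A [B [C c]]] - [S [A [B [C c]]] - [S [A [B [C c]]] - [S [A [B [C c]]]]]]]

4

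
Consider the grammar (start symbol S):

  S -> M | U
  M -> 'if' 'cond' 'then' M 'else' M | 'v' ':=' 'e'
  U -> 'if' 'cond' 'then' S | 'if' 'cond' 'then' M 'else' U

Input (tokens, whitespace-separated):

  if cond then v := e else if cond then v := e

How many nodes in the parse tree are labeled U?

2

[S [U if cond then [M v := e] else [U if cond then [S [M v := e]]]]]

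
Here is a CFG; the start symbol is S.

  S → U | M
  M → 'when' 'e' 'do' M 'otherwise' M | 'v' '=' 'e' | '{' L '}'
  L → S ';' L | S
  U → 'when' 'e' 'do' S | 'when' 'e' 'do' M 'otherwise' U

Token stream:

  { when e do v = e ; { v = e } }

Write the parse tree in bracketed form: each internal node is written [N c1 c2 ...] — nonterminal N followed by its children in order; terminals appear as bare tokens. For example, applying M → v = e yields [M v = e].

[S [M { [L [S [U when e do [S [M v = e]]]] ; [L [S [M { [L [S [M v = e]]] }]]]] }]]

S
M
{ L }
{ S ; L }
{ U ; L }
{ when e do S ; L }
{ when e do M ; L }
{ when e do v = e ; L }
{ when e do v = e ; S }
{ when e do v = e ; M }
{ when e do v = e ; { L } }
{ when e do v = e ; { S } }
{ when e do v = e ; { M } }
{ when e do v = e ; { v = e } }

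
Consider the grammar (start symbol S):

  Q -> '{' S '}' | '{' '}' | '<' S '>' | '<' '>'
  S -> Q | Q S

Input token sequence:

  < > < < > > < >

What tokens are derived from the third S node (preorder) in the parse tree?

[S [Q < >] [S [Q < [S [Q < >]] >] [S [Q < >]]]]

< >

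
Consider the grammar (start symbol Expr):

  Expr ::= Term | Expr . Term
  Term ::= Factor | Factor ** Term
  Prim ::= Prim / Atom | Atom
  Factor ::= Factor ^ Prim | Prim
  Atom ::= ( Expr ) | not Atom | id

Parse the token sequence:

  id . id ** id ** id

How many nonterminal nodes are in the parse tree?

18

[Expr [Expr [Term [Factor [Prim [Atom id]]]]] . [Term [Factor [Prim [Atom id]]] ** [Term [Factor [Prim [Atom id]]] ** [Term [Factor [Prim [Atom id]]]]]]]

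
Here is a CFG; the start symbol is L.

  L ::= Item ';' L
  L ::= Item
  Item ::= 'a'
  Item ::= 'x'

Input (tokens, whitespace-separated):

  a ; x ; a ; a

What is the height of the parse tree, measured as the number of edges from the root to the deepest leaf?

5

[L [Item a] ; [L [Item x] ; [L [Item a] ; [L [Item a]]]]]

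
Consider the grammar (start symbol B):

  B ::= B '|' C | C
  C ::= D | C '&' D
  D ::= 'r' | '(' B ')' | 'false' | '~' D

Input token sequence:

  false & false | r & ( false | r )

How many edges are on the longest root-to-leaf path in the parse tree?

[B [B [C [C [D false]] & [D false]]] | [C [C [D r]] & [D ( [B [B [C [D false]]] | [C [D r]]] )]]]

7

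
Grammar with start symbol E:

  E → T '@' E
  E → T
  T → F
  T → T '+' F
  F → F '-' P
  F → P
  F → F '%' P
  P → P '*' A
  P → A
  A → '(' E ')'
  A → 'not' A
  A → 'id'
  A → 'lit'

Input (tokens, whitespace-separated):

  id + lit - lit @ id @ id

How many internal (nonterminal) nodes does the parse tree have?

[E [T [T [F [P [A id]]]] + [F [F [P [A lit]]] - [P [A lit]]]] @ [E [T [F [P [A id]]]] @ [E [T [F [P [A id]]]]]]]

22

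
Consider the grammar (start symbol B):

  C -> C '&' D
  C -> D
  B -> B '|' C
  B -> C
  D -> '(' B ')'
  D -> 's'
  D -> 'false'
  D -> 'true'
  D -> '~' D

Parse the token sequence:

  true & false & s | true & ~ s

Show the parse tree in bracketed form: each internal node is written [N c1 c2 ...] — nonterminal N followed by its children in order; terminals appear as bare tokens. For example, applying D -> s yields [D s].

[B [B [C [C [C [D true]] & [D false]] & [D s]]] | [C [C [D true]] & [D ~ [D s]]]]

B
B | C
C | C
C & D | C
C & D & D | C
D & D & D | C
true & D & D | C
true & false & D | C
true & false & s | C
true & false & s | C & D
true & false & s | D & D
true & false & s | true & D
true & false & s | true & ~ D
true & false & s | true & ~ s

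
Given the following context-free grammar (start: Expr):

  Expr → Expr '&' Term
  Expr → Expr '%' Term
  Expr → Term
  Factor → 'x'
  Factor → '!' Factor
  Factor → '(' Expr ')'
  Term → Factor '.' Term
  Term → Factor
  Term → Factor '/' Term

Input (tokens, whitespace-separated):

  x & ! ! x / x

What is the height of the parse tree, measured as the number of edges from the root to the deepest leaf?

5

[Expr [Expr [Term [Factor x]]] & [Term [Factor ! [Factor ! [Factor x]]] / [Term [Factor x]]]]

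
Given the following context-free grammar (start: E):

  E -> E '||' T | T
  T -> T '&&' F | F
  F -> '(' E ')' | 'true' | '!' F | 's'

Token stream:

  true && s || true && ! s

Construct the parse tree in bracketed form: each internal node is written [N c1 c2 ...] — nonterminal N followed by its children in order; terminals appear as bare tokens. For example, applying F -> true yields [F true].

E
E || T
T || T
T && F || T
F && F || T
true && F || T
true && s || T
true && s || T && F
true && s || F && F
true && s || true && F
true && s || true && ! F
true && s || true && ! s

[E [E [T [T [F true]] && [F s]]] || [T [T [F true]] && [F ! [F s]]]]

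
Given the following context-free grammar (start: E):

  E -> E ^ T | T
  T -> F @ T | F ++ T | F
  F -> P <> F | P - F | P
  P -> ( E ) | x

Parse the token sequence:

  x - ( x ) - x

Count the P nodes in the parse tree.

[E [T [F [P x] - [F [P ( [E [T [F [P x]]]] )] - [F [P x]]]]]]

4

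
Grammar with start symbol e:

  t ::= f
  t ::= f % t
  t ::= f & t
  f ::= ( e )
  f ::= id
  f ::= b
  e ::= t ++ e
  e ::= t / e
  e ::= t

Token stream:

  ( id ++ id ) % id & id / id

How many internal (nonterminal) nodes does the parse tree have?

[e [t [f ( [e [t [f id]] ++ [e [t [f id]]]] )] % [t [f id] & [t [f id]]]] / [e [t [f id]]]]

16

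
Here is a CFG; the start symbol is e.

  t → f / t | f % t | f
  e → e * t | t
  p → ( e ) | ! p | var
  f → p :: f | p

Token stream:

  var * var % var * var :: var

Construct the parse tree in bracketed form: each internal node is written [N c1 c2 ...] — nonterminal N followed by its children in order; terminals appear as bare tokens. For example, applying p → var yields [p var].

e
e * t
e * t * t
t * t * t
f * t * t
p * t * t
var * t * t
var * f % t * t
var * p % t * t
var * var % t * t
var * var % f * t
var * var % p * t
var * var % var * t
var * var % var * f
var * var % var * p :: f
var * var % var * var :: f
var * var % var * var :: p
var * var % var * var :: var

[e [e [e [t [f [p var]]]] * [t [f [p var]] % [t [f [p var]]]]] * [t [f [p var] :: [f [p var]]]]]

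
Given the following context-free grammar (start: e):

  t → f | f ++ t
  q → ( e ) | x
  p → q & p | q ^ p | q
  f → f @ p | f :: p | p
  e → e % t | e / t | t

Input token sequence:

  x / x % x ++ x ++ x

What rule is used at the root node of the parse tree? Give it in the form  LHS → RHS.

e → e % t

[e [e [e [t [f [p [q x]]]]] / [t [f [p [q x]]]]] % [t [f [p [q x]]] ++ [t [f [p [q x]]] ++ [t [f [p [q x]]]]]]]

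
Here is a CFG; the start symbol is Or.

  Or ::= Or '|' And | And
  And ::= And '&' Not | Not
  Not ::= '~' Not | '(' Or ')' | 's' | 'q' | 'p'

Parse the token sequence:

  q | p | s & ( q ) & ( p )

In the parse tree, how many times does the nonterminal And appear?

[Or [Or [Or [And [Not q]]] | [And [Not p]]] | [And [And [And [Not s]] & [Not ( [Or [And [Not q]]] )]] & [Not ( [Or [And [Not p]]] )]]]

7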